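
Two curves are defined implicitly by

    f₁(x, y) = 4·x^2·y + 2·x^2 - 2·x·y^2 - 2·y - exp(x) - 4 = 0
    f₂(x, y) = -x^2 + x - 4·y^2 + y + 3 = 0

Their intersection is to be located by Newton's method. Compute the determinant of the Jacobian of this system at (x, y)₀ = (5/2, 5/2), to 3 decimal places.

-679.033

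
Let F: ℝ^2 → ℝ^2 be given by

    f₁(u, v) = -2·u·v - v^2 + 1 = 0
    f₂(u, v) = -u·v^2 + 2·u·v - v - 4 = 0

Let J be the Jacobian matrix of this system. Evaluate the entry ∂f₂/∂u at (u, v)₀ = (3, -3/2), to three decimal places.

-5.250

∂f₂/∂u = -v^2 + 2·v.
At (3, -3/2) this is -5.250.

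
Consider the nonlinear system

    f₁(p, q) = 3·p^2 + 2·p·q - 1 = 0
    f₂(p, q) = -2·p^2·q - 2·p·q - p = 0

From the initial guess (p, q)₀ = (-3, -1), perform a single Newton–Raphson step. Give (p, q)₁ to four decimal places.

(-1.3103, -1.2989)

At (-3, -1): F = (32.0000, 15.0000).
Jacobian J = [[6·p + 2·q, 2·p], [-4·p·q - 2·q - 1, -2·p^2 - 2·p]].
At the point, J = [[-20.0000, -6.0000], [-11.0000, -12.0000]] (det J = 174.0000).
Solving J·Δ = −F gives Δ = (1.6897, -0.2989).
Then the next iterate is (p, q)₁ = (-1.3103, -1.2989).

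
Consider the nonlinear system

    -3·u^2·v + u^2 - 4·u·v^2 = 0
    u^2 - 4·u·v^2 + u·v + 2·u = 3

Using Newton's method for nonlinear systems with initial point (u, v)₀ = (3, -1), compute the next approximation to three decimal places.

At (3, -1): F = (24.000, -3.000).
Jacobian J = [[-6·u·v + 2·u - 4·v^2, -3·u^2 - 8·u·v], [2·u - 4·v^2 + v + 2, -8·u·v + u]].
At the point, J = [[20.000, -3.000], [3.000, 27.000]] (det J = 549.000).
Solving J·Δ = −F gives Δ = (-1.164, 0.240).
Then the next iterate is (u, v)₁ = (1.836, -0.760).

(1.836, -0.760)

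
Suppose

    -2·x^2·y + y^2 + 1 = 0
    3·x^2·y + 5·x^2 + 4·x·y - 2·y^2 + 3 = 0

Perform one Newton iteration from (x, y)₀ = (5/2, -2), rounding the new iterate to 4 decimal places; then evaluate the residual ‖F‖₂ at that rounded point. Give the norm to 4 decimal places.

At (5/2, -2): F = (30.0000, -31.2500).
Jacobian J = [[-4·x·y, -2·x^2 + 2·y], [6·x·y + 10·x + 4·y, 3·x^2 + 4·x - 4·y]].
At the point, J = [[20.0000, -16.5000], [-13.0000, 36.7500]] (det J = 520.5000).
Solving J·Δ = −F gives Δ = (-1.1275, 0.4515).
Then the next iterate is (x, y)₁ = (1.3725, -1.5485).
Re-evaluating at (1.3725, -1.5485): F = (9.231845, -9.629178), so ‖F‖₂ = 13.3397.

13.3397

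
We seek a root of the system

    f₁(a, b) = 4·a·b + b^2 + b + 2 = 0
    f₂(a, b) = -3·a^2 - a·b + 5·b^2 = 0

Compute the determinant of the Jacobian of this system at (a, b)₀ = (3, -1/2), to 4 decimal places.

J = [[4·b, 4·a + 2·b + 1], [-6·a - b, -a + 10·b]].
At the point, J = [[-2.0000, 12.0000], [-17.5000, -8.0000]].
det J = 226.0000.

226.0000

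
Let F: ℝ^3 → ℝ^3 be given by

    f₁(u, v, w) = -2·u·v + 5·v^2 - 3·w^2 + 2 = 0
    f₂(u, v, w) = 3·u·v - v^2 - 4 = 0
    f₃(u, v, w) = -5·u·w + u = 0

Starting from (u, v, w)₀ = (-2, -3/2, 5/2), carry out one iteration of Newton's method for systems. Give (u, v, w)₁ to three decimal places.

(-7.741, 8.028, -6.402)

At (-2, -3/2, 5/2): F = (-11.500, 2.750, 23.000).
Jacobian J = [[-2·v, -2·u + 10·v, -6·w], [3·v, 3·u - 2·v, 0], [-5·w + 1, 0, -5·u]].
At the point, J = [[3.000, -11.000, -15.000], [-4.500, -3.000, 0.000], [-11.500, 0.000, 10.000]] (det J = -67.500).
Solving J·Δ = −F gives Δ = (-5.741, 9.528, -8.902).
Then the next iterate is (u, v, w)₁ = (-7.741, 8.028, -6.402).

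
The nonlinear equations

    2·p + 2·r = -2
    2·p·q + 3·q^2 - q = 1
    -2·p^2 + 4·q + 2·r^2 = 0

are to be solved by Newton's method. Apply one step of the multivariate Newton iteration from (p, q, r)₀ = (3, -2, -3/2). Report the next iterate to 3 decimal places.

(2.284, -1.448, -3.284)

At (3, -2, -3/2): F = (5.000, 1.000, -21.500).
Jacobian J = [[2, 0, 2], [2·q, 2·p + 6·q - 1, 0], [-4·p, 4, 4·r]].
At the point, J = [[2.000, 0.000, 2.000], [-4.000, -7.000, 0.000], [-12.000, 4.000, -6.000]] (det J = -116.000).
Solving J·Δ = −F gives Δ = (-0.716, 0.552, -1.784).
Then the next iterate is (p, q, r)₁ = (2.284, -1.448, -3.284).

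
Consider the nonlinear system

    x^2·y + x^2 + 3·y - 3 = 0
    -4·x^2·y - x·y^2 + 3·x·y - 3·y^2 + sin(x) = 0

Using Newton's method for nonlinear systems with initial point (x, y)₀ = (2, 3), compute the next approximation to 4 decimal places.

At (2, 3): F = (22.0000, -74.090703).
Jacobian J = [[2·x·y + 2·x, x^2 + 3], [-8·x·y - y^2 + 3·y + cos(x), -4·x^2 - 2·x·y + 3·x - 6·y]].
At the point, J = [[16.0000, 7.0000], [-48.416147, -40.0000]] (det J = -301.086972).
Solving J·Δ = −F gives Δ = (-1.2002, -0.3995).
Then the next iterate is (x, y)₁ = (0.7998, 2.6005).

(0.7998, 2.6005)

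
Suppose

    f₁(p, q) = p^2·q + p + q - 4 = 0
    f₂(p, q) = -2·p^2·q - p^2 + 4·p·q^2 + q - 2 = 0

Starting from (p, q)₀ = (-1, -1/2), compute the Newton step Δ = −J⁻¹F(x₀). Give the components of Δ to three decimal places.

(2.750, 0.250)

At (-1, -1/2): F = (-6.000, -3.500).
Jacobian J = [[2·p·q + 1, p^2 + 1], [-4·p·q - 2·p + 4·q^2, -2·p^2 + 8·p·q + 1]].
At the point, J = [[2.000, 2.000], [1.000, 3.000]] (det J = 4.000).
Solving J·Δ = −F gives Δ = (2.750, 0.250).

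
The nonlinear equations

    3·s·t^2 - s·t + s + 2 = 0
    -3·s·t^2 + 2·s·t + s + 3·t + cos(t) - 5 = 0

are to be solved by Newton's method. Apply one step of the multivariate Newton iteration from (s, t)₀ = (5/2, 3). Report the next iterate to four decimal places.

(-2.5750, 4.4676)

At (5/2, 3): F = (64.5000, -46.989992).
Jacobian J = [[3·t^2 - t + 1, 6·s·t - s], [-3·t^2 + 2·t + 1, -6·s·t + 2·s - sin(t) + 3]].
At the point, J = [[25.0000, 42.5000], [-20.0000, -37.141120]] (det J = -78.528000).
Solving J·Δ = −F gives Δ = (-5.0750, 1.4676).
Then the next iterate is (s, t)₁ = (-2.5750, 4.4676).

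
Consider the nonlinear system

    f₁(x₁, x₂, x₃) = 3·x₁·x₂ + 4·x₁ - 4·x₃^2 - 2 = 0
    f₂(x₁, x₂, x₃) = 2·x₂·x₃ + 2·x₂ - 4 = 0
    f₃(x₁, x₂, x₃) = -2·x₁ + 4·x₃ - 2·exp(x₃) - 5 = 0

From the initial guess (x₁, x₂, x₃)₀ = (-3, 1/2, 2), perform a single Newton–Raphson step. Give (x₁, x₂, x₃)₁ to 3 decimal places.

(0.446, 0.863, 0.824)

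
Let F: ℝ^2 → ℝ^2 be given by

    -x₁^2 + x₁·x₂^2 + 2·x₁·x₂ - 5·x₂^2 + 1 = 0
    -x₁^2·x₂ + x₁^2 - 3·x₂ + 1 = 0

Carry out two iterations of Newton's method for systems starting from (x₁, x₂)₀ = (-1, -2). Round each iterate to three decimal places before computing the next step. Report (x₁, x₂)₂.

(-11.679, -1.879)

At (-1, -2): F = (-20.000, 10.000).
Jacobian J = [[-2·x₁ + x₂^2 + 2·x₂, 2·x₁·x₂ + 2·x₁ - 10·x₂], [-2·x₁·x₂ + 2·x₁, -x₁^2 - 3]].
At the point, J = [[2.000, 22.000], [-6.000, -4.000]] (det J = 124.000).
Solving J·Δ = −F gives Δ = (1.129, 0.806).
Then the next iterate is (x₁, x₂)₁ = (0.129, -1.194).
Round to (0.129, -1.194) and repeat: F = (-6.26897, 4.61851), J = [[-1.22036, 11.88995], [0.56605, -3.01664]].
Δ = (-11.808, -0.685), so (x₁, x₂)₂ = (-11.679, -1.879).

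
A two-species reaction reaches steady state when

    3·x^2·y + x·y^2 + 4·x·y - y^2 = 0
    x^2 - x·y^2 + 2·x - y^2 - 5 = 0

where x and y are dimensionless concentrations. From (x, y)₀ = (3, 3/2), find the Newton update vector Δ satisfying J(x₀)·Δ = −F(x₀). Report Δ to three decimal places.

At (3, 3/2): F = (63.000, 1.000).
Jacobian J = [[6·x·y + y^2 + 4·y, 3·x^2 + 2·x·y + 4·x - 2·y], [2·x - y^2 + 2, -2·x·y - 2·y]].
At the point, J = [[35.250, 45.000], [5.750, -12.000]] (det J = -681.750).
Solving J·Δ = −F gives Δ = (-1.175, -0.480).

(-1.175, -0.480)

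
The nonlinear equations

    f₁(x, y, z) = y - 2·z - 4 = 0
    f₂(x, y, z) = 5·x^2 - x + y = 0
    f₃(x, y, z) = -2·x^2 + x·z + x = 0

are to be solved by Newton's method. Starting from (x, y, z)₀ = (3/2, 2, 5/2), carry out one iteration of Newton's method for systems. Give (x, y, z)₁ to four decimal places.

At (3/2, 2, 5/2): F = (-7.0000, 11.7500, 0.7500).
Jacobian J = [[0, 1, -2], [10·x - 1, 1, 0], [-4·x + z + 1, 0, x]].
At the point, J = [[0.0000, 1.0000, -2.0000], [14.0000, 1.0000, 0.0000], [-2.5000, 0.0000, 1.5000]] (det J = -26.0000).
Solving J·Δ = −F gives Δ = (-1.0240, 2.5865, -2.2067).
Then the next iterate is (x, y, z)₁ = (0.4760, 4.5865, 0.2933).

(0.4760, 4.5865, 0.2933)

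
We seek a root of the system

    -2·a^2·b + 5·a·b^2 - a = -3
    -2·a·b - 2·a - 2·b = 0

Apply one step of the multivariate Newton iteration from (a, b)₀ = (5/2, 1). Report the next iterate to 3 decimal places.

At (5/2, 1): F = (0.500, -12.000).
Jacobian J = [[-4·a·b + 5·b^2 - 1, -2·a^2 + 10·a·b], [-2·b - 2, -2·a - 2]].
At the point, J = [[-6.000, 12.500], [-4.000, -7.000]] (det J = 92.000).
Solving J·Δ = −F gives Δ = (-1.592, -0.804).
Then the next iterate is (a, b)₁ = (0.908, 0.196).

(0.908, 0.196)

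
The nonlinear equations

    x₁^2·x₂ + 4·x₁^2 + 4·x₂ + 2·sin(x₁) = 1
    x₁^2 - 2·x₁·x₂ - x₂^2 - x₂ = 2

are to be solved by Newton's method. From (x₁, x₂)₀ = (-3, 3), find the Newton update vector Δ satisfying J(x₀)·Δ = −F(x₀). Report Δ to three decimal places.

(1.214, -1.565)

At (-3, 3): F = (73.71776, 13.000).
Jacobian J = [[2·x₁·x₂ + 8·x₁ + 2·cos(x₁), x₁^2 + 4], [2·x₁ - 2·x₂, -2·x₁ - 2·x₂ - 1]].
At the point, J = [[-43.97998, 13.000], [-12.000, -1.000]] (det J = 199.97998).
Solving J·Δ = −F gives Δ = (1.214, -1.565).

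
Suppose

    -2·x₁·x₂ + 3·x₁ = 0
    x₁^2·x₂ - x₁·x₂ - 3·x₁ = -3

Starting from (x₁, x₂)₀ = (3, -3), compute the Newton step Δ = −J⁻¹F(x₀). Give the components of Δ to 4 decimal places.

(0.3333, 5.0000)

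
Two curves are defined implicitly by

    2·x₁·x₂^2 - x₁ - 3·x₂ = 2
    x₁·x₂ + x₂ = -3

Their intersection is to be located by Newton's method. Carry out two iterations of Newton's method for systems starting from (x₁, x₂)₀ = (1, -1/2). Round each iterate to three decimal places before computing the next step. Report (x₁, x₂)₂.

At (1, -1/2): F = (-1.000, 2.000).
Jacobian J = [[2·x₂^2 - 1, 4·x₁·x₂ - 3], [x₂, x₁ + 1]].
At the point, J = [[-0.500, -5.000], [-0.500, 2.000]] (det J = -3.500).
Solving J·Δ = −F gives Δ = (2.286, -0.429).
Then the next iterate is (x₁, x₂)₁ = (3.286, -0.929).
Round to (3.286, -0.929) and repeat: F = (3.17291, -0.98169), J = [[0.72608, -15.21078], [-0.929, 4.286]].
Δ = (-0.121, 0.203), so (x₁, x₂)₂ = (3.165, -0.726).

(3.165, -0.726)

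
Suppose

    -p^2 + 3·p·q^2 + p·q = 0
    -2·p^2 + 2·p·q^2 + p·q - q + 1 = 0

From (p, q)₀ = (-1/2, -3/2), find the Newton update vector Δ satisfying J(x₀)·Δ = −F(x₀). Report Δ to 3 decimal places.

(-0.594, 1.647)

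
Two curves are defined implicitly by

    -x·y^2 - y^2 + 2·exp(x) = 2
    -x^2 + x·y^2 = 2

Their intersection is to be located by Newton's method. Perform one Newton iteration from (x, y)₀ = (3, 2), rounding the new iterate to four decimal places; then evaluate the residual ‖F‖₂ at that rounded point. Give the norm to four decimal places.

At (3, 2): F = (22.171074, 1.0000).
Jacobian J = [[-y^2 + 2·exp(x), -2·x·y - 2·y], [-2·x + y^2, 2·x·y]].
At the point, J = [[36.171074, -16.0000], [-2.0000, 12.0000]] (det J = 402.052886).
Solving J·Δ = −F gives Δ = (-0.7015, -0.2003).
Then the next iterate is (x, y)₁ = (2.2985, 1.7997).
Re-evaluating at (2.2985, 1.7997): F = (7.234887, 0.161556), so ‖F‖₂ = 7.2367.

7.2367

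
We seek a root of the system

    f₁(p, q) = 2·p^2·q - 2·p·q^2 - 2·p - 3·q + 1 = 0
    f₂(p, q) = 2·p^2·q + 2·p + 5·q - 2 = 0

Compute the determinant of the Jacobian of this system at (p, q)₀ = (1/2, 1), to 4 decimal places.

7.0000

J = [[4·p·q - 2·q^2 - 2, 2·p^2 - 4·p·q - 3], [4·p·q + 2, 2·p^2 + 5]].
At the point, J = [[-2.0000, -4.5000], [4.0000, 5.5000]].
det J = 7.0000.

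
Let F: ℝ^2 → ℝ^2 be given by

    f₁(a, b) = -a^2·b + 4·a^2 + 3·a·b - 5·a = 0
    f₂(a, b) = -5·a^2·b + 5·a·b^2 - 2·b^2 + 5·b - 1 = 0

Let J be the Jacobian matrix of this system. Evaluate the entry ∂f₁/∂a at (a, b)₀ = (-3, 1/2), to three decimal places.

-24.500

∂f₁/∂a = -2·a·b + 8·a + 3·b - 5.
At (-3, 1/2) this is -24.500.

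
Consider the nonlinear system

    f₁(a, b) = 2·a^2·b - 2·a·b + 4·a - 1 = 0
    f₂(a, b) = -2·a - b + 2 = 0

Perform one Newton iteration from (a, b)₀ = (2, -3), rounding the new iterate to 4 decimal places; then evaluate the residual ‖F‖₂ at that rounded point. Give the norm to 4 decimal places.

0.3051

At (2, -3): F = (-5.0000, 1.0000).
Jacobian J = [[4·a·b - 2·b + 4, 2·a^2 - 2·a], [-2, -1]].
At the point, J = [[-14.0000, 4.0000], [-2.0000, -1.0000]] (det J = 22.0000).
Solving J·Δ = −F gives Δ = (-0.0455, 1.0909).
Then the next iterate is (a, b)₁ = (1.9545, -1.9091).
Re-evaluating at (1.9545, -1.9091): F = (-0.305120, 0.0001), so ‖F‖₂ = 0.3051.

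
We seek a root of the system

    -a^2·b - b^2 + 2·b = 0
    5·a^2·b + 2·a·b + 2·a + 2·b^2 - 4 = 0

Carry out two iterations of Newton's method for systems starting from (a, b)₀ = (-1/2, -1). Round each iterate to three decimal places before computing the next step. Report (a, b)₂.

(1.350, 0.103)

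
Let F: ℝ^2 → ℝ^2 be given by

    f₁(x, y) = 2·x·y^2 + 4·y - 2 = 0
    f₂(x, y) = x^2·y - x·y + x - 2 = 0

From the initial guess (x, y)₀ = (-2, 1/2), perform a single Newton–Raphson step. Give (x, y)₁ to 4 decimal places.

At (-2, 1/2): F = (-1.0000, -1.0000).
Jacobian J = [[2·y^2, 4·x·y + 4], [2·x·y - y + 1, x^2 - x]].
At the point, J = [[0.5000, 0.0000], [-1.5000, 6.0000]] (det J = 3.0000).
Solving J·Δ = −F gives Δ = (2.0000, 0.6667).
Then the next iterate is (x, y)₁ = (0.0000, 1.1667).

(0.0000, 1.1667)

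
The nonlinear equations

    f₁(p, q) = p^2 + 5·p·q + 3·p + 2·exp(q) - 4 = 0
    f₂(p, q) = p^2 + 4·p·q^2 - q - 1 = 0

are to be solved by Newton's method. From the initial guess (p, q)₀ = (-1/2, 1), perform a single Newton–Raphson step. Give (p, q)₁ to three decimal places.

At (-1/2, 1): F = (-2.31344, -3.750).
Jacobian J = [[2·p + 5·q + 3, 5·p + 2·exp(q)], [2·p + 4·q^2, 8·p·q - 1]].
At the point, J = [[7.000, 2.93656], [3.000, -5.000]] (det J = -43.80969).
Solving J·Δ = −F gives Δ = (0.515, -0.441).
Then the next iterate is (p, q)₁ = (0.015, 0.559).

(0.015, 0.559)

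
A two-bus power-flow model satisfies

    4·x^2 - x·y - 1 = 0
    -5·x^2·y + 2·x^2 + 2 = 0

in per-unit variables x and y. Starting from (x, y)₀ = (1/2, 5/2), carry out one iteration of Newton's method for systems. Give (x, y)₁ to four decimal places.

(0.6754, 0.5263)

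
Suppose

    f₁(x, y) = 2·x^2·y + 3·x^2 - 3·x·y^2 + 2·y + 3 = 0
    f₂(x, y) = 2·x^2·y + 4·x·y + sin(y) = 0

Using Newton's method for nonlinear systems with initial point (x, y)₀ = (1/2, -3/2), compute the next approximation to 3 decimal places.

(-0.038, -1.537)

At (1/2, -3/2): F = (-3.375, -4.74749).
Jacobian J = [[4·x·y + 6·x - 3·y^2, 2·x^2 - 6·x·y + 2], [4·x·y + 4·y, 2·x^2 + 4·x + cos(y)]].
At the point, J = [[-6.750, 7.000], [-9.000, 2.57074]] (det J = 45.64752).
Solving J·Δ = −F gives Δ = (-0.538, -0.037).
Then the next iterate is (x, y)₁ = (-0.038, -1.537).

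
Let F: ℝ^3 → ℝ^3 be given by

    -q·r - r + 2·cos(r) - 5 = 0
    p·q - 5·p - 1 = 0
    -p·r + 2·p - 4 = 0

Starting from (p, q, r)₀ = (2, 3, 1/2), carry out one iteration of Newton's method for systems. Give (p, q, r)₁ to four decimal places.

At (2, 3, 1/2): F = (-5.244835, -5.0000, -1.0000).
Jacobian J = [[0, -r, -q - 2·sin(r) - 1], [q - 5, p, 0], [-r + 2, 0, -p]].
At the point, J = [[0.0000, -0.5000, -4.958851], [-2.0000, 2.0000, 0.0000], [1.5000, 0.0000, -2.0000]] (det J = 16.876553).
Solving J·Δ = −F gives Δ = (-0.9517, 1.5483, -1.2138).
Then the next iterate is (p, q, r)₁ = (1.0483, 4.5483, -0.7138).

(1.0483, 4.5483, -0.7138)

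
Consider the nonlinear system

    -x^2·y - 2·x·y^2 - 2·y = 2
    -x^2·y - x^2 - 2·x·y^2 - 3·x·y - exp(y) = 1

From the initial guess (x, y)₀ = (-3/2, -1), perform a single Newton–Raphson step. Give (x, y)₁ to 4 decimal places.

(0.1542, -1.2947)

At (-3/2, -1): F = (5.2500, -2.867879).
Jacobian J = [[-2·x·y - 2·y^2, -x^2 - 4·x·y - 2], [-2·x·y - 2·x - 2·y^2 - 3·y, -x^2 - 4·x·y - 3·x - exp(y)]].
At the point, J = [[-5.0000, -10.2500], [1.0000, -4.117879]] (det J = 30.839397).
Solving J·Δ = −F gives Δ = (1.6542, -0.2947).
Then the next iterate is (x, y)₁ = (0.1542, -1.2947).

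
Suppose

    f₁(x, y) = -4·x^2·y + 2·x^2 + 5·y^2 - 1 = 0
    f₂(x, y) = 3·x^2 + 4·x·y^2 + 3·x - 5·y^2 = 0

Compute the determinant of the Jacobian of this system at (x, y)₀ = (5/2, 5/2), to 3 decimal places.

J = [[-8·x·y + 4·x, -4·x^2 + 10·y], [6·x + 4·y^2 + 3, 8·x·y - 10·y]].
At the point, J = [[-40.000, 0.000], [43.000, 25.000]].
det J = -1000.000.

-1000.000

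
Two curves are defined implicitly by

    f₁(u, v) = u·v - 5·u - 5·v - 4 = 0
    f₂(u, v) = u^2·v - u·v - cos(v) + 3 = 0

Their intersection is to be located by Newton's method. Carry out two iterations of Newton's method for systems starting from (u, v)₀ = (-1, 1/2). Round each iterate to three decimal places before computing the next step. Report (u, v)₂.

(-4.235, 3.485)

At (-1, 1/2): F = (-2.000, 3.12242).
Jacobian J = [[v - 5, u - 5], [2·u·v - v, u^2 - u + sin(v)]].
At the point, J = [[-4.500, -6.000], [-1.500, 2.47943]] (det J = -20.15741).
Solving J·Δ = −F gives Δ = (0.683, -0.846).
Then the next iterate is (u, v)₁ = (-0.317, -0.346).
Round to (-0.317, -0.346) and repeat: F = (-0.57532, 1.91481), J = [[-5.346, -5.317], [0.56536, 0.07835]].
Δ = (-3.918, 3.831), so (u, v)₂ = (-4.235, 3.485).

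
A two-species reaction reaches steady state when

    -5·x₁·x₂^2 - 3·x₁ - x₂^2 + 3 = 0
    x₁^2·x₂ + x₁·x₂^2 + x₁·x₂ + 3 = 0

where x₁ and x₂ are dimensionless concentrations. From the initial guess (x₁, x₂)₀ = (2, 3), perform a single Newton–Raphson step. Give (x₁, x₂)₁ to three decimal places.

At (2, 3): F = (-102.000, 39.000).
Jacobian J = [[-5·x₂^2 - 3, -10·x₁·x₂ - 2·x₂], [2·x₁·x₂ + x₂^2 + x₂, x₁^2 + 2·x₁·x₂ + x₁]].
At the point, J = [[-48.000, -66.000], [24.000, 18.000]] (det J = 720.000).
Solving J·Δ = −F gives Δ = (-1.025, -0.800).
Then the next iterate is (x₁, x₂)₁ = (0.975, 2.200).

(0.975, 2.200)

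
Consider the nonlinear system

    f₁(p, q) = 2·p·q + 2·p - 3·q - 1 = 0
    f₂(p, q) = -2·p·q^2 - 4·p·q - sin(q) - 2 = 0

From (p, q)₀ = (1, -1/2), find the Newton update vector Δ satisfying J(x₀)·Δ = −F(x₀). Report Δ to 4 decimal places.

(-3.1482, -1.6482)

At (1, -1/2): F = (1.5000, -0.020574).
Jacobian J = [[2·q + 2, 2·p - 3], [-2·q^2 - 4·q, -4·p·q - 4·p - cos(q)]].
At the point, J = [[1.0000, -1.0000], [1.5000, -2.877583]] (det J = -1.377583).
Solving J·Δ = −F gives Δ = (-3.1482, -1.6482).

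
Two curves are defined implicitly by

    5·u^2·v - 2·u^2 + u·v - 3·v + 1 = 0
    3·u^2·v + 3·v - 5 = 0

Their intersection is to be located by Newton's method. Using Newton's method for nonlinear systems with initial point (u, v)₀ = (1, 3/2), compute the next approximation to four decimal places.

(0.8125, 1.1146)

At (1, 3/2): F = (3.5000, 4.0000).
Jacobian J = [[10·u·v - 4·u + v, 5·u^2 + u - 3], [6·u·v, 3·u^2 + 3]].
At the point, J = [[12.5000, 3.0000], [9.0000, 6.0000]] (det J = 48.0000).
Solving J·Δ = −F gives Δ = (-0.1875, -0.3854).
Then the next iterate is (u, v)₁ = (0.8125, 1.1146).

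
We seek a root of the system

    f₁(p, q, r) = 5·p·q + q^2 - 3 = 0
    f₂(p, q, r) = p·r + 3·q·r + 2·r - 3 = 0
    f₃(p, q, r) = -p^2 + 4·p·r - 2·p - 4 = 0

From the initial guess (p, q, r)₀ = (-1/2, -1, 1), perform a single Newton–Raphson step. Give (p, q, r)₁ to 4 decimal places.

(-0.5500, -0.8333, -1.7000)

At (-1/2, -1, 1): F = (0.5000, -4.5000, -5.2500).
Jacobian J = [[5·q, 5·p + 2·q, 0], [r, 3·r, p + 3·q + 2], [-2·p + 4·r - 2, 0, 4·p]].
At the point, J = [[-5.0000, -4.5000, 0.0000], [1.0000, 3.0000, -1.5000], [3.0000, 0.0000, -2.0000]] (det J = 41.2500).
Solving J·Δ = −F gives Δ = (-0.0500, 0.1667, -2.7000).
Then the next iterate is (p, q, r)₁ = (-0.5500, -0.8333, -1.7000).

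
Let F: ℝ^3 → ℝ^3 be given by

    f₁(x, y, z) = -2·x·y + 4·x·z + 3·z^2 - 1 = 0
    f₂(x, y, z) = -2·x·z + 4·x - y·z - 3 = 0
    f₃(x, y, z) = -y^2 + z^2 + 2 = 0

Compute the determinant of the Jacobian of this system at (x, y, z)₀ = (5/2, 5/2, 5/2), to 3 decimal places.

J = [[-2·y + 4·z, -2·x, 4·x + 6·z], [-2·z + 4, -z, -2·x - y], [0, -2·y, 2·z]].
At the point, J = [[5.000, -5.000, 25.000], [-1.000, -2.500, -7.500], [0.000, -5.000, 5.000]].
det J = -150.000.

-150.000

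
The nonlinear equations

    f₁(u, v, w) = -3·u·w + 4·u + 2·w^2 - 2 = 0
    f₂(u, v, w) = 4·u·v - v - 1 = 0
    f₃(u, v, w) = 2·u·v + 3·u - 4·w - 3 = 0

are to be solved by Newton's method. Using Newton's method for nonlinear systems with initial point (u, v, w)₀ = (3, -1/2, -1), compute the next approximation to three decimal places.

At (3, -1/2, -1): F = (21.000, -6.500, 7.000).
Jacobian J = [[-3·w + 4, 0, -3·u + 4·w], [4·v, 4·u - 1, 0], [2·v + 3, 2·u, -4]].
At the point, J = [[7.000, 0.000, -13.000], [-2.000, 11.000, 0.000], [2.000, 6.000, -4.000]] (det J = 134.000).
Solving J·Δ = −F gives Δ = (-4.358, -0.201, -0.731).
Then the next iterate is (u, v, w)₁ = (-1.358, -0.701, -1.731).

(-1.358, -0.701, -1.731)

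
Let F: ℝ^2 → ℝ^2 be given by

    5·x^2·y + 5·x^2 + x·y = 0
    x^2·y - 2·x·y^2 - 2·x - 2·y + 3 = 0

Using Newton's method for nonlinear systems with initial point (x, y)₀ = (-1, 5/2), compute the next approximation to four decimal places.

At (-1, 5/2): F = (15.0000, 15.0000).
Jacobian J = [[10·x·y + 10·x + y, 5·x^2 + x], [2·x·y - 2·y^2 - 2, x^2 - 4·x·y - 2]].
At the point, J = [[-32.5000, 4.0000], [-19.5000, 9.0000]] (det J = -214.5000).
Solving J·Δ = −F gives Δ = (0.3497, -0.9091).
Then the next iterate is (x, y)₁ = (-0.6503, 1.5909).

(-0.6503, 1.5909)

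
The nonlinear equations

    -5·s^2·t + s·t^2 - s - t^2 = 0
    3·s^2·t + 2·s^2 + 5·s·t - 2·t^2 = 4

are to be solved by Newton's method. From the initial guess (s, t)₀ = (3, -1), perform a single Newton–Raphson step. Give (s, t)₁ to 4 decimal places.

(2.3413, -0.5054)

At (3, -1): F = (44.0000, -30.0000).
Jacobian J = [[-10·s·t + t^2 - 1, -5·s^2 + 2·s·t - 2·t], [6·s·t + 4·s + 5·t, 3·s^2 + 5·s - 4·t]].
At the point, J = [[30.0000, -49.0000], [-11.0000, 46.0000]] (det J = 841.0000).
Solving J·Δ = −F gives Δ = (-0.6587, 0.4946).
Then the next iterate is (s, t)₁ = (2.3413, -0.5054).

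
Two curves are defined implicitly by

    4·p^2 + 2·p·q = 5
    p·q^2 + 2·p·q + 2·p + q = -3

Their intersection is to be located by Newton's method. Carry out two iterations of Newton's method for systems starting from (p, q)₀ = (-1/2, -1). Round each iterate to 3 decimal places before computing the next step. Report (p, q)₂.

(-0.753, -1.845)

At (-1/2, -1): F = (-3.000, 1.500).
Jacobian J = [[8·p + 2·q, 2·p], [q^2 + 2·q + 2, 2·p·q + 2·p + 1]].
At the point, J = [[-6.000, -1.000], [1.000, 1.000]] (det J = -5.000).
Solving J·Δ = −F gives Δ = (-0.300, -1.200).
Then the next iterate is (p, q)₁ = (-0.800, -2.200).
Round to (-0.800, -2.200) and repeat: F = (1.080, -1.152), J = [[-10.800, -1.600], [2.440, 2.920]].
Δ = (0.047, 0.355), so (p, q)₂ = (-0.753, -1.845).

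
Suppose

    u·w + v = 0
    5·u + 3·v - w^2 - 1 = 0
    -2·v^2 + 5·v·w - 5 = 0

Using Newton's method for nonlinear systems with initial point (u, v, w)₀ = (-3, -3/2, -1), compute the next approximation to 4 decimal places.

(0.3085, 0.1809, -1.0426)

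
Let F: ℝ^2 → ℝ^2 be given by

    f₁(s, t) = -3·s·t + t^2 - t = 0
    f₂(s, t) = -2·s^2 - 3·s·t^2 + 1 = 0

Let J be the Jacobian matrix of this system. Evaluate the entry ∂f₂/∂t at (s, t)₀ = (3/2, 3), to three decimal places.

-27.000

∂f₂/∂t = -6·s·t.
At (3/2, 3) this is -27.000.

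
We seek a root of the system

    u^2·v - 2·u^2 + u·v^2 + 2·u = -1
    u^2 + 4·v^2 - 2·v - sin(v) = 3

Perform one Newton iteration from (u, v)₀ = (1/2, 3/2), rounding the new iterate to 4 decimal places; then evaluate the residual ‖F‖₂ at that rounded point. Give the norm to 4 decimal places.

0.6435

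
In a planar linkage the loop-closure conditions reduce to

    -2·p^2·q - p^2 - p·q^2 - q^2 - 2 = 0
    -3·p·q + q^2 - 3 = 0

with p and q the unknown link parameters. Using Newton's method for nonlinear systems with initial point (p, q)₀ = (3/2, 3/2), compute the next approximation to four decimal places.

(-0.4943, 2.4828)

At (3/2, 3/2): F = (-16.6250, -7.5000).
Jacobian J = [[-4·p·q - 2·p - q^2, -2·p^2 - 2·p·q - 2·q], [-3·q, -3·p + 2·q]].
At the point, J = [[-14.2500, -12.0000], [-4.5000, -1.5000]] (det J = -32.6250).
Solving J·Δ = −F gives Δ = (-1.9943, 0.9828).
Then the next iterate is (p, q)₁ = (-0.4943, 2.4828).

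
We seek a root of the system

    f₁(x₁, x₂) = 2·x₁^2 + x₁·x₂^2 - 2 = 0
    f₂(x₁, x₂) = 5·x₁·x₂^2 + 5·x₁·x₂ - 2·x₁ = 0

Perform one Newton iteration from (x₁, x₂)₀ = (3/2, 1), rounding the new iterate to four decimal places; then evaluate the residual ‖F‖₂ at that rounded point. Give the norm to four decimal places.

3.2953

At (3/2, 1): F = (4.0000, 12.0000).
Jacobian J = [[4·x₁ + x₂^2, 2·x₁·x₂], [5·x₂^2 + 5·x₂ - 2, 10·x₁·x₂ + 5·x₁]].
At the point, J = [[7.0000, 3.0000], [8.0000, 22.5000]] (det J = 133.5000).
Solving J·Δ = −F gives Δ = (-0.4045, -0.3895).
Then the next iterate is (x₁, x₂)₁ = (1.0955, 0.6105).
Re-evaluating at (1.0955, 0.6105): F = (0.808545, 3.194534), so ‖F‖₂ = 3.2953.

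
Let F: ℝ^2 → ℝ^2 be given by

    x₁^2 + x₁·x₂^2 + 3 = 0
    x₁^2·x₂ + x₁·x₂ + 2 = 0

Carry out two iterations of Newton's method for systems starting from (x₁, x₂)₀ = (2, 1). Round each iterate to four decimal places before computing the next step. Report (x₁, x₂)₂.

(-2.8295, -2.2910)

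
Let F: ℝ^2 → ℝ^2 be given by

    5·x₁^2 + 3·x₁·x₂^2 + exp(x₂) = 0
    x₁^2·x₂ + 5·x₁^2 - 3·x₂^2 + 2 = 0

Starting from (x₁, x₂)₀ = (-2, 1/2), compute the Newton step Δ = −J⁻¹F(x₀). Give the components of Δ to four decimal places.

At (-2, 1/2): F = (20.148721, 23.2500).
Jacobian J = [[10·x₁ + 3·x₂^2, 6·x₁·x₂ + exp(x₂)], [2·x₁·x₂ + 10·x₁, x₁^2 - 6·x₂]].
At the point, J = [[-19.2500, -4.351279], [-22.0000, 1.0000]] (det J = -114.978132).
Solving J·Δ = −F gives Δ = (1.0551, -0.0373).

(1.0551, -0.0373)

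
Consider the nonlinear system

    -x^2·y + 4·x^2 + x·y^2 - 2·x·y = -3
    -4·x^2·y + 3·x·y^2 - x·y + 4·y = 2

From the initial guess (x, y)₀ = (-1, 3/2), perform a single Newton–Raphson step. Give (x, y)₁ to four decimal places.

At (-1, 3/2): F = (6.2500, -7.2500).
Jacobian J = [[-2·x·y + 8·x + y^2 - 2·y, -x^2 + 2·x·y - 2·x], [-8·x·y + 3·y^2 - y, -4·x^2 + 6·x·y - x + 4]].
At the point, J = [[-5.7500, -2.0000], [17.2500, -8.0000]] (det J = 80.5000).
Solving J·Δ = −F gives Δ = (0.8012, 0.8214).
Then the next iterate is (x, y)₁ = (-0.1988, 2.3214).

(-0.1988, 2.3214)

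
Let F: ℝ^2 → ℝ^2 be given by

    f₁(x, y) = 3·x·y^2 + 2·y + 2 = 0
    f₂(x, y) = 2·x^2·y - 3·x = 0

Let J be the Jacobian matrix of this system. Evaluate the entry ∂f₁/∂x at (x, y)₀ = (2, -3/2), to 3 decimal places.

6.750

∂f₁/∂x = 3·y^2.
At (2, -3/2) this is 6.750.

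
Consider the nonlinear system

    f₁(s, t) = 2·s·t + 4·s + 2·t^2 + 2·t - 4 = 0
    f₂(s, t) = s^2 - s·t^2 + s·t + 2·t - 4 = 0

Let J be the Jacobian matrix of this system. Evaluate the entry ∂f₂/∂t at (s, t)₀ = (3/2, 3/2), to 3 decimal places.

∂f₂/∂t = -2·s·t + s + 2.
At (3/2, 3/2) this is -1.000.

-1.000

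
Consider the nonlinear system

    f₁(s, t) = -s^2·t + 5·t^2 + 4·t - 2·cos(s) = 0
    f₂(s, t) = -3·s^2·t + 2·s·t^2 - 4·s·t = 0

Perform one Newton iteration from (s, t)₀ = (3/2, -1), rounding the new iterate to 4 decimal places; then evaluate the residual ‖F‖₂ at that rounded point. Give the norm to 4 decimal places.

At (3/2, -1): F = (3.108526, 15.7500).
Jacobian J = [[-2·s·t + 2·sin(s), -s^2 + 10·t + 4], [-6·s·t + 2·t^2 - 4·t, -3·s^2 + 4·s·t - 4·s]].
At the point, J = [[4.994990, -8.2500], [15.0000, -18.7500]] (det J = 30.093938).
Solving J·Δ = −F gives Δ = (-2.3810, -1.0648).
Then the next iterate is (s, t)₁ = (-0.8810, -2.0648).
Re-evaluating at (-0.8810, -2.0648): F = (13.387652, -9.980613), so ‖F‖₂ = 16.6986.

16.6986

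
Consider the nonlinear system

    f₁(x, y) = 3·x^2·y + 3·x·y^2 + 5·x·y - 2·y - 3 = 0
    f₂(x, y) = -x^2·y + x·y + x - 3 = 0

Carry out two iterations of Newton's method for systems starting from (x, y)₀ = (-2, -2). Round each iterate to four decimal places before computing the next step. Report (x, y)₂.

(1.4014, -3.1181)

At (-2, -2): F = (-27.0000, 7.0000).
Jacobian J = [[6·x·y + 3·y^2 + 5·y, 3·x^2 + 6·x·y + 5·x - 2], [-2·x·y + y + 1, -x^2 + x]].
At the point, J = [[26.0000, 24.0000], [-9.0000, -6.0000]] (det J = 60.0000).
Solving J·Δ = −F gives Δ = (0.1000, 1.0167).
Then the next iterate is (x, y)₁ = (-1.9000, -0.9833).
Round to (-1.9000, -0.9833) and repeat: F = (-7.852399, 0.517983), J = [[9.193757, 10.539620], [-3.719840, -5.5100]].
Δ = (3.3014, -2.1348), so (x, y)₂ = (1.4014, -3.1181).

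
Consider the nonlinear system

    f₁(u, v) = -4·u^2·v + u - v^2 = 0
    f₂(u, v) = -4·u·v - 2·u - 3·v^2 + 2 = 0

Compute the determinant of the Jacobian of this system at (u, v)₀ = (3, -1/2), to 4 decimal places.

-117.0000

J = [[-8·u·v + 1, -4·u^2 - 2·v], [-4·v - 2, -4·u - 6·v]].
At the point, J = [[13.0000, -35.0000], [0.0000, -9.0000]].
det J = -117.0000.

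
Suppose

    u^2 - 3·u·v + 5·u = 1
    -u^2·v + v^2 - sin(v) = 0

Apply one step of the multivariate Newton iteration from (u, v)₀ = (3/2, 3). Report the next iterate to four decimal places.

At (3/2, 3): F = (-4.7500, 2.108880).
Jacobian J = [[2·u - 3·v + 5, -3·u], [-2·u·v, -u^2 + 2·v - cos(v)]].
At the point, J = [[-1.0000, -4.5000], [-9.0000, 4.739992]] (det J = -45.239992).
Solving J·Δ = −F gives Δ = (-0.2879, -0.9916).
Then the next iterate is (u, v)₁ = (1.2121, 2.0084).

(1.2121, 2.0084)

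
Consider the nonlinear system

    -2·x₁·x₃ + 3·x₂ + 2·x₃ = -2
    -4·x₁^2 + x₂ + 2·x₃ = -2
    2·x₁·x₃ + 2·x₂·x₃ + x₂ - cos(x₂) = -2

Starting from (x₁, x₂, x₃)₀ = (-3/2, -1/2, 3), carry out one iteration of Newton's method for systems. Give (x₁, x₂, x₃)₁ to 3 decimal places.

(-0.968, -0.686, 0.650)

At (-3/2, -1/2, 3): F = (15.500, -1.500, -11.37758).
Jacobian J = [[-2·x₃, 3, -2·x₁ + 2], [-8·x₁, 1, 2], [2·x₃, 2·x₃ + sin(x₂) + 1, 2·x₁ + 2·x₂]].
At the point, J = [[-6.000, 3.000, 5.000], [12.000, 1.000, 2.000], [6.000, 6.52057, -4.000]] (det J = 643.48136).
Solving J·Δ = −F gives Δ = (0.532, -0.186, -2.350).
Then the next iterate is (x₁, x₂, x₃)₁ = (-0.968, -0.686, 0.650).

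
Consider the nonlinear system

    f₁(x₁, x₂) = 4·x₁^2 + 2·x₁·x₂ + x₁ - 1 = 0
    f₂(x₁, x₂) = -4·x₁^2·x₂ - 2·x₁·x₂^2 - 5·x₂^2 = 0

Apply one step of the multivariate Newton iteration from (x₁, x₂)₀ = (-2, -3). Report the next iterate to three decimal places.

(-3.741, 12.389)

At (-2, -3): F = (25.000, 39.000).
Jacobian J = [[8·x₁ + 2·x₂ + 1, 2·x₁], [-8·x₁·x₂ - 2·x₂^2, -4·x₁^2 - 4·x₁·x₂ - 10·x₂]].
At the point, J = [[-21.000, -4.000], [-66.000, -10.000]] (det J = -54.000).
Solving J·Δ = −F gives Δ = (-1.741, 15.389).
Then the next iterate is (x₁, x₂)₁ = (-3.741, 12.389).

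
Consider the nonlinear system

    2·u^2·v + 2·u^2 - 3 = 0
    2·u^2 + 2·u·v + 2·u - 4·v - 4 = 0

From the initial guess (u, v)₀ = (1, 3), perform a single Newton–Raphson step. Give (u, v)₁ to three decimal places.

(1.036, 0.214)

At (1, 3): F = (5.000, -6.000).
Jacobian J = [[4·u·v + 4·u, 2·u^2], [4·u + 2·v + 2, 2·u - 4]].
At the point, J = [[16.000, 2.000], [12.000, -2.000]] (det J = -56.000).
Solving J·Δ = −F gives Δ = (0.036, -2.786).
Then the next iterate is (u, v)₁ = (1.036, 0.214).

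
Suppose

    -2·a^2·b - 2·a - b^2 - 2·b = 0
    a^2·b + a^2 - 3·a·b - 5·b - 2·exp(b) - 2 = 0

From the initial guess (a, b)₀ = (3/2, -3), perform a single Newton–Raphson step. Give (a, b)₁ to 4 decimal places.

At (3/2, -3): F = (7.5000, 21.900426).
Jacobian J = [[-4·a·b - 2, -2·a^2 - 2·b - 2], [2·a·b + 2·a - 3·b, a^2 - 3·a - 2·exp(b) - 5]].
At the point, J = [[16.0000, -0.5000], [3.0000, -7.349574]] (det J = -116.093186).
Solving J·Δ = −F gives Δ = (-0.3805, 2.8245).
Then the next iterate is (a, b)₁ = (1.1195, -0.1755).

(1.1195, -0.1755)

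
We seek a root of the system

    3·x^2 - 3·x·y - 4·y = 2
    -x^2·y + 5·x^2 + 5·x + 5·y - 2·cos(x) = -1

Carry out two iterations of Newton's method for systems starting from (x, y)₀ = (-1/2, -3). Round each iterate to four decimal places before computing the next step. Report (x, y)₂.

(0.9391, -0.9033)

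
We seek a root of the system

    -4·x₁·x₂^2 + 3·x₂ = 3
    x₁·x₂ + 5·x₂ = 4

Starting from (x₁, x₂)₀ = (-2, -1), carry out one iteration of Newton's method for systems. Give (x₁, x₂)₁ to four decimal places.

(-5.4000, 0.2000)

At (-2, -1): F = (2.0000, -7.0000).
Jacobian J = [[-4·x₂^2, -8·x₁·x₂ + 3], [x₂, x₁ + 5]].
At the point, J = [[-4.0000, -13.0000], [-1.0000, 3.0000]] (det J = -25.0000).
Solving J·Δ = −F gives Δ = (-3.4000, 1.2000).
Then the next iterate is (x₁, x₂)₁ = (-5.4000, 0.2000).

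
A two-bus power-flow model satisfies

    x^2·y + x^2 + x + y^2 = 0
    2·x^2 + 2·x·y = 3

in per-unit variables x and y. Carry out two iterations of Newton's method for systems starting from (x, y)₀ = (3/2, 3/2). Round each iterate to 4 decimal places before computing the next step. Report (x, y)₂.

At (3/2, 3/2): F = (9.3750, 6.0000).
Jacobian J = [[2·x·y + 2·x + 1, x^2 + 2·y], [4·x + 2·y, 2·x]].
At the point, J = [[8.5000, 5.2500], [9.0000, 3.0000]] (det J = -21.7500).
Solving J·Δ = −F gives Δ = (-0.1552, -1.5345).
Then the next iterate is (x, y)₁ = (1.3448, -0.0345).
Round to (1.3448, -0.0345) and repeat: F = (3.092084, 0.524183), J = [[3.596809, 1.739487], [5.3102, 2.6896]].
Δ = (-16.9461, 33.2626), so (x, y)₂ = (-15.6013, 33.2281).

(-15.6013, 33.2281)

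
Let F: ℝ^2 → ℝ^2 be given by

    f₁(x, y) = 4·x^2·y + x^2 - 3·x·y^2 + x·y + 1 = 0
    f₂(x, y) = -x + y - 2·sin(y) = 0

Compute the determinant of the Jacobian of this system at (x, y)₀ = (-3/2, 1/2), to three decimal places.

J = [[8·x·y + 2·x - 3·y^2 + y, 4·x^2 - 6·x·y + x], [-1, -2·cos(y) + 1]].
At the point, J = [[-9.250, 12.000], [-1.000, -0.75517]].
det J = 18.985.

18.985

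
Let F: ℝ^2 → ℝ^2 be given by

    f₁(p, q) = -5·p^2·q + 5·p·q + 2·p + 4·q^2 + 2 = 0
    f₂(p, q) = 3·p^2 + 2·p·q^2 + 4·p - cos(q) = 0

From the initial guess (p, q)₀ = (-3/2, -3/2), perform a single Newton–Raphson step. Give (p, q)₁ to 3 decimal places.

At (-3/2, -3/2): F = (36.125, -6.07074).
Jacobian J = [[-10·p·q + 5·q + 2, -5·p^2 + 5·p + 8·q], [6·p + 2·q^2 + 4, 4·p·q + sin(q)]].
At the point, J = [[-28.000, -30.750], [-0.500, 8.00251]] (det J = -239.44514).
Solving J·Δ = −F gives Δ = (0.428, 0.785).
Then the next iterate is (p, q)₁ = (-1.072, -0.715).

(-1.072, -0.715)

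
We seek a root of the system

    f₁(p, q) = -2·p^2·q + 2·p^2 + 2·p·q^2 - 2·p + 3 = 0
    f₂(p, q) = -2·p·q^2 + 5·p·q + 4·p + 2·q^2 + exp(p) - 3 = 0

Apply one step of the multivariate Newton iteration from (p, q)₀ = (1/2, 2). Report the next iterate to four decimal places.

(3.0690, -2.5074)

At (1/2, 2): F = (5.5000, 9.648721).
Jacobian J = [[-4·p·q + 4·p + 2·q^2 - 2, -2·p^2 + 4·p·q], [-2·q^2 + 5·q + exp(p) + 4, -4·p·q + 5·p + 4·q]].
At the point, J = [[4.0000, 3.5000], [7.648721, 6.5000]] (det J = -0.770524).
Solving J·Δ = −F gives Δ = (2.5690, -4.5074).
Then the next iterate is (p, q)₁ = (3.0690, -2.5074).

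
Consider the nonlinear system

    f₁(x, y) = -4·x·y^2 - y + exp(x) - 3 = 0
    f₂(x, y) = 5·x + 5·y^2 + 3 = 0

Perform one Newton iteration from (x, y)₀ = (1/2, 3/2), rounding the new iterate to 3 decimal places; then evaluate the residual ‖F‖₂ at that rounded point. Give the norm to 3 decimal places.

6.836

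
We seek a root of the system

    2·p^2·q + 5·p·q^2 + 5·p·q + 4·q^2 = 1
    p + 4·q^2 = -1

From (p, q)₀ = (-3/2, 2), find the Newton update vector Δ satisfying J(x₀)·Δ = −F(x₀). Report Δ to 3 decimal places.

(0.238, -0.984)

At (-3/2, 2): F = (-21.000, 15.500).
Jacobian J = [[4·p·q + 5·q^2 + 5·q, 2·p^2 + 10·p·q + 5·p + 8·q], [1, 8·q]].
At the point, J = [[18.000, -17.000], [1.000, 16.000]] (det J = 305.000).
Solving J·Δ = −F gives Δ = (0.238, -0.984).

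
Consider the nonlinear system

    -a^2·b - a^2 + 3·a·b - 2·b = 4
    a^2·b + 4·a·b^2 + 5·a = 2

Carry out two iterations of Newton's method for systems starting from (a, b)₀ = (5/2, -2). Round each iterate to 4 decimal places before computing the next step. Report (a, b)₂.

At (5/2, -2): F = (-8.7500, 38.0000).
Jacobian J = [[-2·a·b - 2·a + 3·b, -a^2 + 3·a - 2], [2·a·b + 4·b^2 + 5, a^2 + 8·a·b]].
At the point, J = [[-1.0000, -0.7500], [11.0000, -33.7500]] (det J = 42.0000).
Solving J·Δ = −F gives Δ = (-7.7098, -1.3869).
Then the next iterate is (a, b)₁ = (-5.2098, -3.3869).
Round to (-5.2098, -3.3869) and repeat: F = (120.494293, -359.024666), J = [[-35.031243, -44.771416], [86.174510, 168.302589]].
Δ = (2.0638, 1.0765), so (a, b)₂ = (-3.1460, -2.3104).

(-3.1460, -2.3104)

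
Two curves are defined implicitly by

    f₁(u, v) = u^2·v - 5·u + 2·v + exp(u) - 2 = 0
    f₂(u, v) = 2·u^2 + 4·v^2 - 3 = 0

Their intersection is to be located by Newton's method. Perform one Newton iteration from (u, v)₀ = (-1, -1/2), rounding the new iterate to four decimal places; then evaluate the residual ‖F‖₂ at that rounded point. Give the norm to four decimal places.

At (-1, -1/2): F = (1.867879, 0.0000).
Jacobian J = [[2·u·v + exp(u) - 5, u^2 + 2], [4·u, 8·v]].
At the point, J = [[-3.632121, 3.0000], [-4.0000, -4.0000]] (det J = 26.528482).
Solving J·Δ = −F gives Δ = (0.2816, -0.2816).
Then the next iterate is (u, v)₁ = (-0.7184, -0.7816).
Re-evaluating at (-0.7184, -0.7816): F = (0.112949, 0.475791), so ‖F‖₂ = 0.4890.

0.4890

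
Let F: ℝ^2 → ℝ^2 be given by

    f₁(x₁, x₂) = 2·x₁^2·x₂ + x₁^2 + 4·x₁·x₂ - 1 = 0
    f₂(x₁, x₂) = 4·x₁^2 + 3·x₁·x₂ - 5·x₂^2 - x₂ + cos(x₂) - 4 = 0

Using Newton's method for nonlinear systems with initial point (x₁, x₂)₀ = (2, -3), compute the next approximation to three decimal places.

At (2, -3): F = (-45.000, -48.98999).
Jacobian J = [[4·x₁·x₂ + 2·x₁ + 4·x₂, 2·x₁^2 + 4·x₁], [8·x₁ + 3·x₂, 3·x₁ - 10·x₂ - sin(x₂) - 1]].
At the point, J = [[-32.000, 16.000], [7.000, 35.14112]] (det J = -1236.51584).
Solving J·Δ = −F gives Δ = (-0.645, 1.523).
Then the next iterate is (x₁, x₂)₁ = (1.355, -1.477).

(1.355, -1.477)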